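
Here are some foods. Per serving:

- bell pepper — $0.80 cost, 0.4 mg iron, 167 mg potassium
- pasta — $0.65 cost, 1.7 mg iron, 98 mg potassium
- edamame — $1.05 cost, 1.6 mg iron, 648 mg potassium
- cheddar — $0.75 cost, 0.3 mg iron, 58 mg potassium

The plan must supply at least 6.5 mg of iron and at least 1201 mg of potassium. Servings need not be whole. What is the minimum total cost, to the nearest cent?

$3.14

The cheapest plan sits at a corner of the feasible region — with two constraints it uses at most two foods.
bell pepper only: max(6.5/0.4, 1201/167) = 16.25 servings → $13.00.
pasta only: max(6.5/1.7, 1201/98) = 12.26 servings → $7.97.
edamame only: max(6.5/1.6, 1201/648) = 4.062 servings → $4.27.
cheddar only: max(6.5/0.3, 1201/58) = 21.67 servings → $16.25.
bell pepper + pasta with both tight: 5.74 servings and 2.473 servings → $6.20.
bell pepper + edamame: the both-tight solution has a negative serving — not a feasible corner.
bell pepper + cheddar with both targets exact would need a negative amount; discard.
pasta + edamame with both tight: 2.424 servings and 1.487 servings → $3.14.
pasta + cheddar with both tight: 0.2413 servings and 20.3 servings → $15.38.
edamame + cheddar: the both-tight solution has a negative serving — not a feasible corner.
Cheapest feasible corner: $3.14.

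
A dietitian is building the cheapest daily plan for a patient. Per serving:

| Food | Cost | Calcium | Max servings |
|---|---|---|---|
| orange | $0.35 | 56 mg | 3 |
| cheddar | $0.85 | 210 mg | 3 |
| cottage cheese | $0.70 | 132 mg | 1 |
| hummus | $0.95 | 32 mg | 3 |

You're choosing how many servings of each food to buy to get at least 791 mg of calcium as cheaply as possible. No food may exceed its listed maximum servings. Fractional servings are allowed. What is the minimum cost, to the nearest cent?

Cost per mg of calcium: cheddar $0.0040, cottage cheese $0.0053, orange $0.0063, hummus $0.0297.
Take 3 servings of cheddar: +630.0 mg calcium for $2.55 (total $2.55, still need 161.0 mg).
Take 1 serving of cottage cheese: +132.0 mg calcium for $0.70 (total $3.25, still need 29.0 mg).
Take 0.5179 servings of orange: +29.0 mg calcium for $0.18 (total $3.43, still need 0.0 mg).
Filling from the cheapest source first is optimal under one linear minimum: $3.43.

$3.43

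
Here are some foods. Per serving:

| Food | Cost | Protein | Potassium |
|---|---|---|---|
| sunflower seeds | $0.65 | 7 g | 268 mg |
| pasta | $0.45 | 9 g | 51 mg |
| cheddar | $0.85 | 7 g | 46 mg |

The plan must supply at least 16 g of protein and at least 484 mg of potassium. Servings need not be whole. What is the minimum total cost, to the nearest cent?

This is a tiny linear program; its minimum lies at a vertex of the feasible set. List the vertices and price them.
sunflower seeds only: max(16/7, 484/268) = 2.286 servings → $1.49.
pasta only: max(16/9, 484/51) = 9.49 servings → $4.27.
cheddar only: max(16/7, 484/46) = 10.52 servings → $8.94.
sunflower seeds + pasta with both tight: 1.723 servings and 0.438 servings → $1.32.
sunflower seeds + cheddar with both tight: 1.707 servings and 0.5792 servings → $1.60.
pasta + cheddar: the both-tight solution has a negative serving — not a feasible corner.
The minimum over all feasible corners is $1.32.

$1.32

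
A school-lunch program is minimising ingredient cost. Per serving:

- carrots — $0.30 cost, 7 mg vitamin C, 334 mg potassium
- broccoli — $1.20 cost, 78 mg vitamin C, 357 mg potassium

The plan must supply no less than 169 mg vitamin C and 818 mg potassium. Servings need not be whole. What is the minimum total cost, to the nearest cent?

$2.63

Compare the cost at each extreme point of the feasible region.
carrots only: max(169/7, 818/334) = 24.14 servings → $7.24.
broccoli only: max(169/78, 818/357) = 2.291 servings → $2.75.
carrots + broccoli with both tight: 0.1474 servings and 2.153 servings → $2.63.
So the least-cost plan costs $2.63.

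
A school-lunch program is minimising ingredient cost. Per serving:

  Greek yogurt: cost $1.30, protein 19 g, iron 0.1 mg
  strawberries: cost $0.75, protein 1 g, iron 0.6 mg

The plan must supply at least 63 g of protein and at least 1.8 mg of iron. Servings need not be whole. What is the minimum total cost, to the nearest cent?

$5.99

Minimising a linear cost over {protein ≥ 63, iron ≥ 1.8, servings ≥ 0} — the optimum is at a vertex, using one or two foods.
Greek yogurt only: max(63/19, 1.8/0.1) = 18 servings → $23.40.
strawberries only: max(63/1, 1.8/0.6) = 63 servings → $47.25.
Greek yogurt + strawberries with both tight: 3.186 servings and 2.469 servings → $5.99.
Cheapest feasible corner: $5.99.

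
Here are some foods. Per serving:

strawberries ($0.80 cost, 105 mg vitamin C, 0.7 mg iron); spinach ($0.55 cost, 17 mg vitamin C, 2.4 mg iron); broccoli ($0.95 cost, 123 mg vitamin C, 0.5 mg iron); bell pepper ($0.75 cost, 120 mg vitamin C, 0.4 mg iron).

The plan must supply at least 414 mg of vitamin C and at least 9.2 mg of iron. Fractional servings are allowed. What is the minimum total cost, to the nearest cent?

strawberries only: max(414/105, 9.2/0.7) = 13.14 servings → $10.51.
spinach only: max(414/17, 9.2/2.4) = 24.35 servings → $13.39.
broccoli only: max(414/123, 9.2/0.5) = 18.4 servings → $17.48.
bell pepper only: max(414/120, 9.2/0.4) = 23 servings → $17.25.
strawberries + spinach with both tight: 3.487 servings and 2.816 servings → $4.34.
strawberries + broccoli: intersection lies outside the first quadrant.
strawberries + bell pepper with both targets exact would need a negative amount; discard.
spinach + broccoli with both tight: 3.225 servings and 2.92 servings → $4.55.
spinach + bell pepper with both tight: 3.337 servings and 2.977 servings → $4.07.
broccoli + bell pepper: the both-tight solution has a negative serving — not a feasible corner.
So the least-cost plan costs $4.07.

$4.07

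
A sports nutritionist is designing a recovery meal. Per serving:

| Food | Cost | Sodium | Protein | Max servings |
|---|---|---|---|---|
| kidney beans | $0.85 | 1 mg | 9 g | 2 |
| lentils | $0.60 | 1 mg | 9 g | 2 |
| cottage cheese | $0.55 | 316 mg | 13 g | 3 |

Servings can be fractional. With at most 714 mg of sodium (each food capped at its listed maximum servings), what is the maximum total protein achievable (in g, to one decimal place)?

65.2 g

Protein per mg sodium: kidney beans 9, lentils 9, cottage cheese 0.04114.
Take 2 servings of kidney beans: uses 2 mg sodium, +18.0 g protein (running total 18.0 g).
Take 2 servings of lentils: uses 2 mg sodium, +18.0 g protein (running total 36.0 g).
Take 2.247 servings of cottage cheese: uses 710 mg sodium, +29.2 g protein (running total 65.2 g).
Filling greedily by protein-per-mg sodium is optimal for one linear limit, giving 65.2 g.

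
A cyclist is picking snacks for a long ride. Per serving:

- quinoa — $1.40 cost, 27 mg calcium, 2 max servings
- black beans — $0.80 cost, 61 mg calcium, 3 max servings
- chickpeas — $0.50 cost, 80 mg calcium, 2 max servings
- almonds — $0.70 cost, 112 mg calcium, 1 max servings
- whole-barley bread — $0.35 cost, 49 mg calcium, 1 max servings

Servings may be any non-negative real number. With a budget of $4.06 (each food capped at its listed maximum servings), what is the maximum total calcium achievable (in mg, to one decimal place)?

474.3 mg

Calcium per dollar: chickpeas 160, almonds 160, whole-barley bread 140, black beans 76.25, quinoa 19.29.
Take 2 servings of chickpeas: spends $1.00, +160.0 mg calcium (running total 160.0 mg).
Take 1 serving of almonds: spends $0.70, +112.0 mg calcium (running total 272.0 mg).
Take 1 serving of whole-barley bread: spends $0.35, +49.0 mg calcium (running total 321.0 mg).
Take 2.513 servings of black beans: spends $2.01, +153.3 mg calcium (running total 474.3 mg).
Greedy by best ratio exhausts the cost allowance optimally: 474.3 mg.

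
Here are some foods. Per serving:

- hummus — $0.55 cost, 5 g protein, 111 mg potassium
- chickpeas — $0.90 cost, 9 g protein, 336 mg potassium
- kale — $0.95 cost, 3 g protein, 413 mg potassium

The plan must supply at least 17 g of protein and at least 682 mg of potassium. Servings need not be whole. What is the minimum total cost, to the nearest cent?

$1.80

At the optimum either one food covers both requirements or two foods hit both targets exactly; no other combination can be cheaper.
hummus only: max(17/5, 682/111) = 6.144 servings → $3.38.
chickpeas only: max(17/9, 682/336) = 2.03 servings → $1.83.
kale only: max(17/3, 682/413) = 5.667 servings → $5.38.
hummus + chickpeas with both targets exact would need a negative amount; discard.
hummus + kale with both tight: 2.872 servings and 0.8793 servings → $2.42.
chickpeas + kale with both tight: 1.836 servings and 0.1573 servings → $1.80.
The minimum over all feasible corners is $1.80.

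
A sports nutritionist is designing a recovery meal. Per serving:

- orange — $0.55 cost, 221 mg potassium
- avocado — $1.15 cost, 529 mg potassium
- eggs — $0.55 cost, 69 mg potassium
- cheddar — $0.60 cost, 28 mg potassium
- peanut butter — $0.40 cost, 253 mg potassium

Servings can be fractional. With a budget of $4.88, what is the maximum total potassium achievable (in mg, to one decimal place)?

Potassium per dollar: peanut butter 632.5, avocado 460, orange 401.8, eggs 125.5, cheddar 46.67.
With no serving limits, spend the whole cost allowance on peanut butter: $4.88 / $0.40 × 253 mg = 3086.6 mg.

3086.6 mg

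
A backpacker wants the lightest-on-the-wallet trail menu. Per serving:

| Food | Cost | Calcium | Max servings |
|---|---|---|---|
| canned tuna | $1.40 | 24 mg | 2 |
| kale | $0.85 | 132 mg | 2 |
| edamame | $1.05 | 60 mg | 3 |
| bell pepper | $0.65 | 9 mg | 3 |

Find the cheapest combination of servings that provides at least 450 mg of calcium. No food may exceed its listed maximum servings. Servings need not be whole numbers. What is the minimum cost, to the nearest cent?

$5.20

Cost per mg of calcium: kale $0.0064, edamame $0.0175, canned tuna $0.0583, bell pepper $0.0722.
Take 2 servings of kale: +264.0 mg calcium for $1.70 (total $1.70, still need 186.0 mg).
Take 3 servings of edamame: +180.0 mg calcium for $3.15 (total $4.85, still need 6.0 mg).
Take 0.25 servings of canned tuna: +6.0 mg calcium for $0.35 (total $5.20, still need 0.0 mg).
Greedy by cheapest-per-mg is optimal for a single linear constraint, so the minimum cost is $5.20.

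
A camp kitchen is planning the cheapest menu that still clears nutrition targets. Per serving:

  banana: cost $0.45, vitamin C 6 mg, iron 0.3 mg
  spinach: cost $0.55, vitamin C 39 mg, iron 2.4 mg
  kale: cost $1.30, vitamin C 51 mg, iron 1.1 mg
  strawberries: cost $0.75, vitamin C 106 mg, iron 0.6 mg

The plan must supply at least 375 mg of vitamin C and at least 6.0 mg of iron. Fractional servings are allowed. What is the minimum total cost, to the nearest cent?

$3.14

banana only: max(375/6, 6.0/0.3) = 62.5 servings → $28.12.
spinach only: max(375/39, 6.0/2.4) = 9.615 servings → $5.29.
kale only: max(375/51, 6.0/1.1) = 7.353 servings → $9.56.
strawberries only: max(375/106, 6.0/0.6) = 10 servings → $7.50.
banana + spinach: the both-tight solution has a negative serving — not a feasible corner.
banana + kale with both targets exact would need a negative amount; discard.
banana + strawberries with both tight: 14.57 servings and 2.713 servings → $8.59.
spinach + kale with both targets exact would need a negative amount; discard.
spinach + strawberries with both tight: 1.779 servings and 2.883 servings → $3.14.
kale + strawberries with both tight: 4.779 servings and 1.238 servings → $7.14.
The minimum over all feasible corners is $3.14.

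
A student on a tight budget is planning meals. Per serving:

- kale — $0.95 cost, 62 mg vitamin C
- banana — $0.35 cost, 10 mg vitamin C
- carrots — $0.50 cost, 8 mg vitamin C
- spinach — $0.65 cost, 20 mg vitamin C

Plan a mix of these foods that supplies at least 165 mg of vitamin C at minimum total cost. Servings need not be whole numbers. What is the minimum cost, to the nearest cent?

Cost per mg of vitamin C: kale $0.0153, spinach $0.0325, banana $0.0350, carrots $0.0625.
With no serving limits, use only kale: 165 mg / 62 mg = 2.661 servings × $0.95 = $2.53.

$2.53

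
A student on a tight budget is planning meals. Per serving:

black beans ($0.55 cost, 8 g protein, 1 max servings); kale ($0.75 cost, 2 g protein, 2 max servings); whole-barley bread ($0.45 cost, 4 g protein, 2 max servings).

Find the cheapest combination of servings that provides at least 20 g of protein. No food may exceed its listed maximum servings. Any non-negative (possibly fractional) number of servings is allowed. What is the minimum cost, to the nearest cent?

$2.95

Cost per g of protein: black beans $0.0688, whole-barley bread $0.1125, kale $0.3750.
Take 1 serving of black beans: +8.0 g protein for $0.55 (total $0.55, still need 12.0 g).
Take 2 servings of whole-barley bread: +8.0 g protein for $0.90 (total $1.45, still need 4.0 g).
Take 2 servings of kale: +4.0 g protein for $1.50 (total $2.95, still need 0.0 g).
Filling from the cheapest source first is optimal under one linear minimum: $2.95.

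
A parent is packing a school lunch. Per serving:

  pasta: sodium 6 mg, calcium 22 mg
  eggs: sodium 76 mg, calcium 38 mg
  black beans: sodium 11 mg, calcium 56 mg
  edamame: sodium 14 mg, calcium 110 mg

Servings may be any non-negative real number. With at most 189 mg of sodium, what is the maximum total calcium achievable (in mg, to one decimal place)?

Calcium per mg sodium: edamame 7.857, black beans 5.091, pasta 3.667, eggs 0.5.
With no serving limits, spend the whole sodium allowance on edamame: 189 mg / 14 mg × 110 mg = 1485.0 mg.

1485.0 mg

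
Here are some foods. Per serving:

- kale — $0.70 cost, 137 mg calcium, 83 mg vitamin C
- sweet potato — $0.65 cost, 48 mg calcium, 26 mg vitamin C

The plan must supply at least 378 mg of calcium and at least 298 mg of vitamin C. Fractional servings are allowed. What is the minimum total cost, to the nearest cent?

$2.51

Two binding constraints pin down two serving amounts, so the optimal mix uses at most two foods. The candidates are each food alone (scaled to the tighter of calcium/vitamin C) and each pair with both constraints tight.
kale only: max(378/137, 298/83) = 3.59 servings → $2.51.
sweet potato only: max(378/48, 298/26) = 11.46 servings → $7.45.
kale + sweet potato with both targets exact would need a negative amount; discard.
So the least-cost plan costs $2.51.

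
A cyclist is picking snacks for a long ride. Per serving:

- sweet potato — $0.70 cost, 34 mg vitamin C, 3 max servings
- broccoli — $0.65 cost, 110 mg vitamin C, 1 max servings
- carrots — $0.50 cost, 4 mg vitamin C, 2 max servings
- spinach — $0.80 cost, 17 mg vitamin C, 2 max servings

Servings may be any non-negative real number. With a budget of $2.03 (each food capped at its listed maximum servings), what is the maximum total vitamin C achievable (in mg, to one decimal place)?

Vitamin C per dollar: broccoli 169.2, sweet potato 48.57, spinach 21.25, carrots 8.
Take 1 serving of broccoli: spends $0.65, +110.0 mg vitamin C (running total 110.0 mg).
Take 1.971 servings of sweet potato: spends $1.38, +67.0 mg vitamin C (running total 177.0 mg).
Filling greedily by vitamin C-per-dollar is optimal for one linear limit, giving 177.0 mg.

177.0 mg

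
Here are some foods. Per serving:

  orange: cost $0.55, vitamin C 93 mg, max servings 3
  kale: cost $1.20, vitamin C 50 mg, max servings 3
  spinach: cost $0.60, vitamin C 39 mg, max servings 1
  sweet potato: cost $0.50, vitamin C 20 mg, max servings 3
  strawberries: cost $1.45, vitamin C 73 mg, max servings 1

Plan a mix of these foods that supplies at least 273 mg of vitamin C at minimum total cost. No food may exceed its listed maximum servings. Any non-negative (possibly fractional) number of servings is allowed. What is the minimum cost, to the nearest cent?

$1.61

Cost per mg of vitamin C: orange $0.0059, spinach $0.0154, strawberries $0.0199, kale $0.0240, sweet potato $0.0250.
Take 2.935 servings of orange: +273.0 mg vitamin C for $1.61 (total $1.61, still need 0.0 mg).
Filling from the cheapest source first is optimal under one linear minimum: $1.61.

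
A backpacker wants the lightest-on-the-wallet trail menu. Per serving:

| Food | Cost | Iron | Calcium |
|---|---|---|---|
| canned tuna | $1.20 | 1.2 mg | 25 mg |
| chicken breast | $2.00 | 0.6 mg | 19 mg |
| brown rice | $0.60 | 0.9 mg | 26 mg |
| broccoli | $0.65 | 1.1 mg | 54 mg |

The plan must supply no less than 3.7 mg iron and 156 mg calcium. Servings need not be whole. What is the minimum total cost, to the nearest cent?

$2.19

For a min-cost LP with two ≥-constraints, a basic feasible solution has at most two positive variables.
canned tuna only: max(3.7/1.2, 156/25) = 6.24 servings → $7.49.
chicken breast only: max(3.7/0.6, 156/19) = 8.211 servings → $16.42.
brown rice only: max(3.7/0.9, 156/26) = 6 servings → $3.60.
broccoli only: max(3.7/1.1, 156/54) = 3.364 servings → $2.19.
canned tuna + chicken breast with both targets exact would need a negative amount; discard.
canned tuna + brown rice with both targets exact would need a negative amount; discard.
canned tuna + broccoli with both tight: 0.756 servings and 2.539 servings → $2.56.
chicken breast + brown rice with both targets exact would need a negative amount; discard.
chicken breast + broccoli with both tight: 2.452 servings and 2.026 servings → $6.22.
brown rice + broccoli with both tight: 1.41 servings and 2.21 servings → $2.28.
Cheapest feasible corner: $2.19.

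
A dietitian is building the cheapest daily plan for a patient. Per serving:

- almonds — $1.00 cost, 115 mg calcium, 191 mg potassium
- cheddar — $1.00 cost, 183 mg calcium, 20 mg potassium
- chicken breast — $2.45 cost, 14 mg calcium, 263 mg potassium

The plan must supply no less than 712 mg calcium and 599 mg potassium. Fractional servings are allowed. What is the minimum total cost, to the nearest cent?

$4.98

At the optimum either one food covers both requirements or two foods hit both targets exactly; no other combination can be cheaper.
almonds only: max(712/115, 599/191) = 6.191 servings → $6.19.
cheddar only: max(712/183, 599/20) = 29.95 servings → $29.95.
chicken breast only: max(712/14, 599/263) = 50.86 servings → $124.60.
almonds + cheddar with both tight: 2.921 servings and 2.055 servings → $4.98.
almonds + chicken breast with both targets exact would need a negative amount; discard.
cheddar + chicken breast with both tight: 3.738 servings and 1.993 servings → $8.62.
Cheapest feasible corner: $4.98.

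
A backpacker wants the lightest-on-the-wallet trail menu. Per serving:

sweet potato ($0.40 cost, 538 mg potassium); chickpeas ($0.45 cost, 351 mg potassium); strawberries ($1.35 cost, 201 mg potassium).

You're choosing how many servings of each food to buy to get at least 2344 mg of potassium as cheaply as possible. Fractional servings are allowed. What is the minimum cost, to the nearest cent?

$1.74

Cost per mg of potassium: sweet potato $0.0007, chickpeas $0.0013, strawberries $0.0067.
With no serving limits, use only sweet potato: 2344 mg / 538 mg = 4.357 servings × $0.40 = $1.74.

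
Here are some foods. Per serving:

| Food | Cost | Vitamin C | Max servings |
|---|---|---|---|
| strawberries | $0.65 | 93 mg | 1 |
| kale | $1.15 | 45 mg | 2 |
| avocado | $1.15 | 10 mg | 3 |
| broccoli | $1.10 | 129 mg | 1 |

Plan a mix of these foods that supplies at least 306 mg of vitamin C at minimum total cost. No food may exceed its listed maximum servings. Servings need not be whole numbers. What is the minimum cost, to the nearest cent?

$3.90

Cost per mg of vitamin C: strawberries $0.0070, broccoli $0.0085, kale $0.0256, avocado $0.1150.
Take 1 serving of strawberries: +93.0 mg vitamin C for $0.65 (total $0.65, still need 213.0 mg).
Take 1 serving of broccoli: +129.0 mg vitamin C for $1.10 (total $1.75, still need 84.0 mg).
Take 1.867 servings of kale: +84.0 mg vitamin C for $2.15 (total $3.90, still need 0.0 mg).
Greedy by cheapest-per-mg is optimal for a single linear constraint, so the minimum cost is $3.90.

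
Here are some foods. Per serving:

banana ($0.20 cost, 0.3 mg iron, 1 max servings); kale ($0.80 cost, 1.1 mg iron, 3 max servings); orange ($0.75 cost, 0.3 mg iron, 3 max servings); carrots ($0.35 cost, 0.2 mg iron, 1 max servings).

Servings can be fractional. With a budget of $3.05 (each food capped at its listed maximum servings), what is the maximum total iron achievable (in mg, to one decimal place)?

Iron per dollar: banana 1.5, kale 1.375, carrots 0.5714, orange 0.4.
Take 1 serving of banana: spends $0.20, +0.3 mg iron (running total 0.3 mg).
Take 3 servings of kale: spends $2.40, +3.3 mg iron (running total 3.6 mg).
Take 1 serving of carrots: spends $0.35, +0.2 mg iron (running total 3.8 mg).
Take 0.1333 servings of orange: spends $0.10, +0.0 mg iron (running total 3.8 mg).
Filling greedily by iron-per-dollar is optimal for one linear limit, giving 3.8 mg.

3.8 mg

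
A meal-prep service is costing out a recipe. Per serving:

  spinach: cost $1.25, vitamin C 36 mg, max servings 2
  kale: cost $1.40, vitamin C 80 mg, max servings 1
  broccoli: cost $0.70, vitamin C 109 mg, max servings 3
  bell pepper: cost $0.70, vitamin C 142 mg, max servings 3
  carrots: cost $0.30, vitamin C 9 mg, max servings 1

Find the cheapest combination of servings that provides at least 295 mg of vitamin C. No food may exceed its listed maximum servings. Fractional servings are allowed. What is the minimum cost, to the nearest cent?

Cost per mg of vitamin C: bell pepper $0.0049, broccoli $0.0064, kale $0.0175, carrots $0.0333, spinach $0.0347.
Take 2.077 servings of bell pepper: +295.0 mg vitamin C for $1.45 (total $1.45, still need 0.0 mg).
Greedy by cheapest-per-mg is optimal for a single linear constraint, so the minimum cost is $1.45.

$1.45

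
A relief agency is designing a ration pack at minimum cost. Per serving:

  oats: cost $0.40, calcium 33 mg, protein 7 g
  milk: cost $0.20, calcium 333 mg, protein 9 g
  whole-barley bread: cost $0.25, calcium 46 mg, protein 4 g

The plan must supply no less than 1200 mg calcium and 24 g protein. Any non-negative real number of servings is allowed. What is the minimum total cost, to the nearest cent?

$0.72

Compare the cost at each extreme point of the feasible region.
oats only: max(1200/33, 24/7) = 36.36 servings → $14.55.
milk only: max(1200/333, 24/9) = 3.604 servings → $0.72.
whole-barley bread only: max(1200/46, 24/4) = 26.09 servings → $6.52.
oats + milk: the both-tight solution has a negative serving — not a feasible corner.
oats + whole-barley bread: the both-tight solution has a negative serving — not a feasible corner.
milk + whole-barley bread: the both-tight solution has a negative serving — not a feasible corner.
The minimum over all feasible corners is $0.72.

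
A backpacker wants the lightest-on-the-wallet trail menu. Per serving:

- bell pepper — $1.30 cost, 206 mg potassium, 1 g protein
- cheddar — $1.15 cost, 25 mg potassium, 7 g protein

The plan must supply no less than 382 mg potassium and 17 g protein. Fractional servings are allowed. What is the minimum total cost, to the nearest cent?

Minimising a linear cost over {potassium ≥ 382, protein ≥ 17, servings ≥ 0} — the optimum is at a vertex, using one or two foods.
bell pepper only: max(382/206, 17/1) = 17 servings → $22.10.
cheddar only: max(382/25, 17/7) = 15.28 servings → $17.57.
bell pepper + cheddar with both tight: 1.587 servings and 2.202 servings → $4.60.
The minimum over all feasible corners is $4.60.

$4.60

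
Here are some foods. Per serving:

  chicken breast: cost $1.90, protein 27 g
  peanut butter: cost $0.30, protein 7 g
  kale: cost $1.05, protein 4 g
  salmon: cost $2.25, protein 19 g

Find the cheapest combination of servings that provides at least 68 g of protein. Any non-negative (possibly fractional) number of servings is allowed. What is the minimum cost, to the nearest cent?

$2.91

Cost per g of protein: peanut butter $0.0429, chicken breast $0.0704, salmon $0.1184, kale $0.2625.
With no serving limits, use only peanut butter: 68 g / 7 g = 9.714 servings × $0.30 = $2.91.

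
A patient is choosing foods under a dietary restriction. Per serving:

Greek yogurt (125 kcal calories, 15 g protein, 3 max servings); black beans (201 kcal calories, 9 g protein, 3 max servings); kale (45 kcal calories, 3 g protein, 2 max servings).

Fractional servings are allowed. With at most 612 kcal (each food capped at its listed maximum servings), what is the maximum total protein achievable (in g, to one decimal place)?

57.6 g

Protein per kcal: Greek yogurt 0.12, kale 0.06667, black beans 0.04478.
Take 3 servings of Greek yogurt: uses 375 kcal, +45.0 g protein (running total 45.0 g).
Take 2 servings of kale: uses 90 kcal, +6.0 g protein (running total 51.0 g).
Take 0.7313 servings of black beans: uses 147 kcal, +6.6 g protein (running total 57.6 g).
Greedy by best ratio exhausts the calories allowance optimally: 57.6 g.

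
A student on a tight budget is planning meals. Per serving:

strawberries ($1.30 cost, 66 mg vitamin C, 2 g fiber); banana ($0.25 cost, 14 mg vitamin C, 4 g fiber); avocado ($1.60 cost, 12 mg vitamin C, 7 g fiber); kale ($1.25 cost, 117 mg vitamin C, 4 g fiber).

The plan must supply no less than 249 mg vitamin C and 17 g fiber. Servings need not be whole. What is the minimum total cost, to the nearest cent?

$2.90

This is a tiny linear program; its minimum lies at a vertex of the feasible set. List the vertices and price them.
strawberries only: max(249/66, 17/2) = 8.5 servings → $11.05.
banana only: max(249/14, 17/4) = 17.79 servings → $4.45.
avocado only: max(249/12, 17/7) = 20.75 servings → $33.20.
kale only: max(249/117, 17/4) = 4.25 servings → $5.31.
strawberries + banana with both tight: 3.212 servings and 2.644 servings → $4.84.
strawberries + avocado with both tight: 3.514 servings and 1.425 servings → $6.85.
strawberries + kale with both targets exact would need a negative amount; discard.
banana + avocado: the both-tight solution has a negative serving — not a feasible corner.
banana + kale with both tight: 2.41 servings and 1.84 servings → $2.90.
avocado + kale with both tight: 1.288 servings and 1.996 servings → $4.56.
So the least-cost plan costs $2.90.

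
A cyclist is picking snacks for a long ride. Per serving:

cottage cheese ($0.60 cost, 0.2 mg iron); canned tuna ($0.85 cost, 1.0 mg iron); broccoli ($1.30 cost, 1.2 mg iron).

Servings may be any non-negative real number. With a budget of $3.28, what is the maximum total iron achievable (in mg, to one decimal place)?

3.9 mg

Iron per dollar: canned tuna 1.176, broccoli 0.9231, cottage cheese 0.3333.
With no serving limits, spend the whole cost allowance on canned tuna: $3.28 / $0.85 × 1.0 mg = 3.9 mg.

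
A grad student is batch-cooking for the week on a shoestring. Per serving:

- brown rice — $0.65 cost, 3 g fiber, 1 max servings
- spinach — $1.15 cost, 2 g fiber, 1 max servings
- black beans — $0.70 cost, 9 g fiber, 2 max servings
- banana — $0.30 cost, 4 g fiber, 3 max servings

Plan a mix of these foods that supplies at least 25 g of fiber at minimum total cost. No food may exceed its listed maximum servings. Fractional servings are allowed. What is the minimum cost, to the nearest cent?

$1.91

Cost per g of fiber: banana $0.0750, black beans $0.0778, brown rice $0.2167, spinach $0.5750.
Take 3 servings of banana: +12.0 g fiber for $0.90 (total $0.90, still need 13.0 g).
Take 1.444 servings of black beans: +13.0 g fiber for $1.01 (total $1.91, still need 0.0 g).
Filling from the cheapest source first is optimal under one linear minimum: $1.91.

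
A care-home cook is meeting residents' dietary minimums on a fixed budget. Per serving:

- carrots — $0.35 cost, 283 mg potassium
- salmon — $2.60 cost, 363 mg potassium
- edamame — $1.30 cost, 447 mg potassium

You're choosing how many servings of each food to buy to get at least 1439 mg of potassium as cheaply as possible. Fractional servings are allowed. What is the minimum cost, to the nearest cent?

Cost per mg of potassium: carrots $0.0012, edamame $0.0029, salmon $0.0072.
With no serving limits, use only carrots: 1439 mg / 283 mg = 5.085 servings × $0.35 = $1.78.

$1.78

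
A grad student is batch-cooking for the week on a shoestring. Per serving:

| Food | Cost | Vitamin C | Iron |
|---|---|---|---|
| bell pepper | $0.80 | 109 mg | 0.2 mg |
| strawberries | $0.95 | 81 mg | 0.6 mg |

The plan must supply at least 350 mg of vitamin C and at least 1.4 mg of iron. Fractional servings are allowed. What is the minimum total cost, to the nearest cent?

$3.17

This is a tiny linear program; its minimum lies at a vertex of the feasible set. List the vertices and price them.
bell pepper only: max(350/109, 1.4/0.2) = 7 servings → $5.60.
strawberries only: max(350/81, 1.4/0.6) = 4.321 servings → $4.10.
bell pepper + strawberries with both tight: 1.963 servings and 1.679 servings → $3.17.
Cheapest feasible corner: $3.17.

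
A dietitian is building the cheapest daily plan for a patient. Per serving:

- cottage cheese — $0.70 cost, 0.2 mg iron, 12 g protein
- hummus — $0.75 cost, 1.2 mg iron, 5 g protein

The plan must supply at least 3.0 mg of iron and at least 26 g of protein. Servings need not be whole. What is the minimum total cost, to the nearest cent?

$2.57

cottage cheese only: max(3.0/0.2, 26/12) = 15 servings → $10.50.
hummus only: max(3.0/1.2, 26/5) = 5.2 servings → $3.90.
cottage cheese + hummus with both tight: 1.209 servings and 2.299 servings → $2.57.
Cheapest feasible corner: $2.57.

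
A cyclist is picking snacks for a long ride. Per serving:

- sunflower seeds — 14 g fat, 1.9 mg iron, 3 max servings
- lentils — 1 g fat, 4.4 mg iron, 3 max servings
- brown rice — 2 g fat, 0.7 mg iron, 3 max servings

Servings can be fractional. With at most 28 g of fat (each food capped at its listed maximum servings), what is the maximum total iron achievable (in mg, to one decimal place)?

17.9 mg

Iron per g fat: lentils 4.4, brown rice 0.35, sunflower seeds 0.1357.
Take 3 servings of lentils: uses 3 g fat, +13.2 mg iron (running total 13.2 mg).
Take 3 servings of brown rice: uses 6 g fat, +2.1 mg iron (running total 15.3 mg).
Take 1.357 servings of sunflower seeds: uses 19 g fat, +2.6 mg iron (running total 17.9 mg).
Filling greedily by iron-per-g fat is optimal for one linear limit, giving 17.9 mg.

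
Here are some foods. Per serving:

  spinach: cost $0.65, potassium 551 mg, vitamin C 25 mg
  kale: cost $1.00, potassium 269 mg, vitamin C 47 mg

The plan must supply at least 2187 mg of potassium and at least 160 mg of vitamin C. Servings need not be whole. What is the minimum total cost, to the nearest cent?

$3.77

An LP optimum is at a vertex; with two nutrient constraints at most two foods are used. Check each candidate.
spinach only: max(2187/551, 160/25) = 6.4 servings → $4.16.
kale only: max(2187/269, 160/47) = 8.13 servings → $8.13.
spinach + kale with both tight: 3.116 servings and 1.747 servings → $3.77.
So the least-cost plan costs $3.77.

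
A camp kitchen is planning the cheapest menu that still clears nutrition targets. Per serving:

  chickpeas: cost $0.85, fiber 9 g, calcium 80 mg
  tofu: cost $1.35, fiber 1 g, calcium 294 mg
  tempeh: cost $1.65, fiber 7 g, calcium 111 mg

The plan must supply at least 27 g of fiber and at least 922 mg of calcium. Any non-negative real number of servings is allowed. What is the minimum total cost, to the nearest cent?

At the optimum either one food covers both requirements or two foods hit both targets exactly; no other combination can be cheaper.
chickpeas only: max(27/9, 922/80) = 11.53 servings → $9.80.
tofu only: max(27/1, 922/294) = 27 servings → $36.45.
tempeh only: max(27/7, 922/111) = 8.306 servings → $13.71.
chickpeas + tofu with both tight: 2.734 servings and 2.392 servings → $5.55.
chickpeas + tempeh with both targets exact would need a negative amount; discard.
tofu + tempeh with both tight: 1.776 servings and 3.603 servings → $8.34.
So the least-cost plan costs $5.55.

$5.55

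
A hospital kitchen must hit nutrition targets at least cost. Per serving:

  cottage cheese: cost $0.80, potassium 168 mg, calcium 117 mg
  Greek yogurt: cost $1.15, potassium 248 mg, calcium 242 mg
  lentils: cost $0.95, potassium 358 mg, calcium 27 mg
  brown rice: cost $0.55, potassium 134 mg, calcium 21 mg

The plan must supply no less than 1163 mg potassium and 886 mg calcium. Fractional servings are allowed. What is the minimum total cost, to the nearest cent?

A basic optimal solution has at most two foods positive. Try each food alone and each pair with both targets met exactly.
cottage cheese only: max(1163/168, 886/117) = 7.573 servings → $6.06.
Greek yogurt only: max(1163/248, 886/242) = 4.69 servings → $5.39.
lentils only: max(1163/358, 886/27) = 32.81 servings → $31.17.
brown rice only: max(1163/134, 886/21) = 42.19 servings → $23.20.
cottage cheese + Greek yogurt with both tight: 5.302 servings and 1.098 servings → $5.50.
cottage cheese + lentils: intersection lies outside the first quadrant.
cottage cheese + brown rice: the both-tight solution has a negative serving — not a feasible corner.
Greek yogurt + lentils with both tight: 3.575 servings and 0.7721 servings → $4.84.
Greek yogurt + brown rice with both tight: 3.464 servings and 2.267 servings → $5.23.
lentils + brown rice: intersection lies outside the first quadrant.
Cheapest feasible corner: $4.84.

$4.84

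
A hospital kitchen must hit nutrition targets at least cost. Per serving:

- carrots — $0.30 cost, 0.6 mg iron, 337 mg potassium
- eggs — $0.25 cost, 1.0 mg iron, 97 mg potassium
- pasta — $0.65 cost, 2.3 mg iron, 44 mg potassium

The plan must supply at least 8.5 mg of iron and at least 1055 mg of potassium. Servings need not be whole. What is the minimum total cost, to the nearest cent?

$2.25

carrots only: max(8.5/0.6, 1055/337) = 14.17 servings → $4.25.
eggs only: max(8.5/1.0, 1055/97) = 10.88 servings → $2.72.
pasta only: max(8.5/2.3, 1055/44) = 23.98 servings → $15.59.
carrots + eggs with both tight: 0.8268 servings and 8.004 servings → $2.25.
carrots + pasta with both tight: 2.741 servings and 2.98 servings → $2.76.
eggs + pasta: intersection lies outside the first quadrant.
The minimum over all feasible corners is $2.25.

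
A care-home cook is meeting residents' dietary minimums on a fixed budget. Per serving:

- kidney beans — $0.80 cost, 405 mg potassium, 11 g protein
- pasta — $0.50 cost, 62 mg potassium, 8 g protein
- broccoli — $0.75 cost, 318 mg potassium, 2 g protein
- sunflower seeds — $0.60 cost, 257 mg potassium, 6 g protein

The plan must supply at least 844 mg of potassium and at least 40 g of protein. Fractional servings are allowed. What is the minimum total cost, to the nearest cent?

$2.69

Two binding constraints pin down two serving amounts, so the optimal mix uses at most two foods. The candidates are each food alone (scaled to the tighter of potassium/protein) and each pair with both constraints tight.
kidney beans only: max(844/405, 40/11) = 3.636 servings → $2.91.
pasta only: max(844/62, 40/8) = 13.61 servings → $6.81.
broccoli only: max(844/318, 40/2) = 20 servings → $15.00.
sunflower seeds only: max(844/257, 40/6) = 6.667 servings → $4.00.
kidney beans + pasta with both tight: 1.67 servings and 2.704 servings → $2.69.
kidney beans + broccoli: intersection lies outside the first quadrant.
kidney beans + sunflower seeds: the both-tight solution has a negative serving — not a feasible corner.
pasta + broccoli with both tight: 4.559 servings and 1.765 servings → $3.60.
pasta + sunflower seeds with both tight: 3.097 servings and 2.537 servings → $3.07.
broccoli + sunflower seeds: the both-tight solution has a negative serving — not a feasible corner.
Cheapest feasible corner: $2.69.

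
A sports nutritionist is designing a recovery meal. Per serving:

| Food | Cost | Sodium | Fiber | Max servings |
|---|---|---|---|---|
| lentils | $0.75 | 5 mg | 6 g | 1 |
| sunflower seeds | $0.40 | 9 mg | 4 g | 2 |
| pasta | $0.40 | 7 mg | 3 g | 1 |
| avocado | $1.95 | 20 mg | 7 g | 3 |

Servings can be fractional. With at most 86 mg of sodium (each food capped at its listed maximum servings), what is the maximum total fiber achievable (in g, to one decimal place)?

36.6 g

Fiber per mg sodium: lentils 1.2, sunflower seeds 0.4444, pasta 0.4286, avocado 0.35.
Take 1 serving of lentils: uses 5 mg sodium, +6.0 g fiber (running total 6.0 g).
Take 2 servings of sunflower seeds: uses 18 mg sodium, +8.0 g fiber (running total 14.0 g).
Take 1 serving of pasta: uses 7 mg sodium, +3.0 g fiber (running total 17.0 g).
Take 2.8 servings of avocado: uses 56 mg sodium, +19.6 g fiber (running total 36.6 g).
Filling greedily by fiber-per-mg sodium is optimal for one linear limit, giving 36.6 g.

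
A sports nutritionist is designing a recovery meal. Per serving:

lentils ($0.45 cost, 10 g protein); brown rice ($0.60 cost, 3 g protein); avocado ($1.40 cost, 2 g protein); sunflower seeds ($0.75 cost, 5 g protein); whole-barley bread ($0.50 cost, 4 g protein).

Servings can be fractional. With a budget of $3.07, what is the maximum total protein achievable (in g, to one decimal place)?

Protein per dollar: lentils 22.22, whole-barley bread 8, sunflower seeds 6.667, brown rice 5, avocado 1.429.
With no serving limits, spend the whole cost allowance on lentils: $3.07 / $0.45 × 10 g = 68.2 g.

68.2 g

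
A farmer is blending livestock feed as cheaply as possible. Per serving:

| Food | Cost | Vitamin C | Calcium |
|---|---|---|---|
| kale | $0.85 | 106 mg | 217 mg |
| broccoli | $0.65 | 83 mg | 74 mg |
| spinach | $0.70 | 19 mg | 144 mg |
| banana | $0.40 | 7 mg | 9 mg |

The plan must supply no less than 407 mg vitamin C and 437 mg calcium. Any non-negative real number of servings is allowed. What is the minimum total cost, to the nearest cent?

$3.20

Two binding constraints pin down two serving amounts, so the optimal mix uses at most two foods. The candidates are each food alone (scaled to the tighter of vitamin C/calcium) and each pair with both constraints tight.
kale only: max(407/106, 437/217) = 3.84 servings → $3.26.
broccoli only: max(407/83, 437/74) = 5.905 servings → $3.84.
spinach only: max(407/19, 437/144) = 21.42 servings → $14.99.
banana only: max(407/7, 437/9) = 58.14 servings → $23.26.
kale + broccoli with both tight: 0.6052 servings and 4.131 servings → $3.20.
kale + spinach: the both-tight solution has a negative serving — not a feasible corner.
kale + banana: the both-tight solution has a negative serving — not a feasible corner.
broccoli + spinach with both tight: 4.77 servings and 0.5834 servings → $3.51.
broccoli + banana with both tight: 2.638 servings and 26.87 servings → $12.46.
spinach + banana with both targets exact would need a negative amount; discard.
So the least-cost plan costs $3.20.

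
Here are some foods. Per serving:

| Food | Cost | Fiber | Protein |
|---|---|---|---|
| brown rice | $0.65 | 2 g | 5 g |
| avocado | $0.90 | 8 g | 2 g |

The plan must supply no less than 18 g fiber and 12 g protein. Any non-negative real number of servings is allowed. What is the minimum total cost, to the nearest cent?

An LP optimum is at a vertex; with two nutrient constraints at most two foods are used. Check each candidate.
brown rice only: max(18/2, 12/5) = 9 servings → $5.85.
avocado only: max(18/8, 12/2) = 6 servings → $5.40.
brown rice + avocado with both tight: 1.667 servings and 1.833 servings → $2.73.
Cheapest feasible corner: $2.73.

$2.73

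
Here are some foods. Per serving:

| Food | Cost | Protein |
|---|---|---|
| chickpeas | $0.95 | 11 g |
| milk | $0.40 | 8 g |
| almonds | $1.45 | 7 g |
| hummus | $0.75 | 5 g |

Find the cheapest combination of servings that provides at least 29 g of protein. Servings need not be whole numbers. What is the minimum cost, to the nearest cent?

$1.45

Cost per g of protein: milk $0.0500, chickpeas $0.0864, hummus $0.1500, almonds $0.2071.
With no serving limits, use only milk: 29 g / 8 g = 3.625 servings × $0.40 = $1.45.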